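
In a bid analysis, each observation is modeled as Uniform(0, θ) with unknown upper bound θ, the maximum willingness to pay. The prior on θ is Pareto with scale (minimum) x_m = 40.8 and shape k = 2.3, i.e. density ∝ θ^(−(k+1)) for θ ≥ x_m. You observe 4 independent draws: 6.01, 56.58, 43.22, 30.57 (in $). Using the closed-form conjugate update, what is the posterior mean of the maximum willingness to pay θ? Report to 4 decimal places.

67.2555

A Pareto(scale x_m, shape k) prior on the upper bound θ of Uniform(0, θ) is conjugate: posterior is Pareto(max(x_m, max xᵢ), k + n).
Sample maximum = 56.58; prior scale x_m = 40.8 → posterior scale = max = 56.58.
Posterior shape = 2.3 + 4 = 6.3.
E[θ|data] = k·x_m/(k−1) = 6.3·56.58/5.3 = 67.2555.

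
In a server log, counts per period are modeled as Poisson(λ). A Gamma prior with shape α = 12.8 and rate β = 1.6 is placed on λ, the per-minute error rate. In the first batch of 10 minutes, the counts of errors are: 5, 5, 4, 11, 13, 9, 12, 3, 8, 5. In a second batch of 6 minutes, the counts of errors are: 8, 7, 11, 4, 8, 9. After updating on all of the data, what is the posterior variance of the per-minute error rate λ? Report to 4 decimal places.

0.4352

With a Gamma(shape α, rate β) prior, the Poisson likelihood is conjugate: the posterior is Gamma(α + ΣXᵢ, β + n).
Batch 1: sum of counts S = 75 over n = 10 minutes.
After batch 1: Gamma(α+S, β+n) = Gamma(12.8+75, 1.6+10) = Gamma(87.8, 11.6).
Batch 2: sum of counts S = 47 over n = 6 minutes.
After batch 2: Gamma(α+S, β+n) = Gamma(87.8+47, 11.6+6) = Gamma(134.8, 17.6).
Var = α/β² = 134.8/17.6² = 0.4352.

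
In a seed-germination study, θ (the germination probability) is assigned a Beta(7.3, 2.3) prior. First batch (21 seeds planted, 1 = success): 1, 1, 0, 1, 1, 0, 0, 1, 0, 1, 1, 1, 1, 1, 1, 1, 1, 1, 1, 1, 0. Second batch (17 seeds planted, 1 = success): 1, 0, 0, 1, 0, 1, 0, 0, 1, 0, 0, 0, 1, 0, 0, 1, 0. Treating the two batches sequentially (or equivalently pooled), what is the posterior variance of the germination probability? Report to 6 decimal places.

The Beta prior is conjugate to a Binomial/Bernoulli likelihood; the update adds successes to α and failures to β.
After batch 1: Beta(7.3+16, 2.3+5) = Beta(23.3, 7.3).
After batch 2: Beta(23.3+6, 7.3+11) = Beta(29.3, 18.3).
Var = αβ/((α+β)²(α+β+1)) = 29.3·18.3/(47.6²·48.6) = 0.004869.

0.004869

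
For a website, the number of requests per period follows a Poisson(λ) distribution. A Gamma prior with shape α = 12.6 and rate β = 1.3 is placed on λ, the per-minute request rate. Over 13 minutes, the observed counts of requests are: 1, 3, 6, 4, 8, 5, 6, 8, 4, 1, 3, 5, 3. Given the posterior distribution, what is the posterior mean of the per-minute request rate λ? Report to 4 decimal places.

4.8671

With a Gamma(shape α, rate β) prior, the Poisson likelihood is conjugate: the posterior is Gamma(α + ΣXᵢ, β + n).
Sum of counts S = 57 over n = 13 minutes.
Posterior: Gamma(α+S, β+n) = Gamma(12.6+57, 1.3+13) = Gamma(69.6, 14.3).
Posterior mean = α/β = 69.6/14.3 = 4.8671.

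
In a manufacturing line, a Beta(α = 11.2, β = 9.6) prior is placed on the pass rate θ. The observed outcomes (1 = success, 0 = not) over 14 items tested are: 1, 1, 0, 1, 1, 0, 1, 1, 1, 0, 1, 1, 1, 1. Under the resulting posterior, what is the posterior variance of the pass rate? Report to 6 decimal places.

0.006452

The Beta prior is conjugate to a Binomial/Bernoulli likelihood; the update adds successes to α and failures to β.
Posterior: Beta(α+k, β+n−k) = Beta(11.2+11, 9.6+3) = Beta(22.2, 12.6).
Var = αβ/((α+β)²(α+β+1)) = 22.2·12.6/(34.8²·35.8) = 0.006452.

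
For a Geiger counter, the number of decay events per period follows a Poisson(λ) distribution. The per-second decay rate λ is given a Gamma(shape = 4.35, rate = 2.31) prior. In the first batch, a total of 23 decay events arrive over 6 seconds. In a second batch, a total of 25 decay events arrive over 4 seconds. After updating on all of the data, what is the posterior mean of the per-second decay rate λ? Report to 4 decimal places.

4.2526

With a Gamma(shape α, rate β) prior, the Poisson likelihood is conjugate: the posterior is Gamma(α + ΣXᵢ, β + n).
After batch 1: Gamma(α+S, β+n) = Gamma(4.35+23, 2.31+6) = Gamma(27.35, 8.31).
After batch 2: Gamma(α+S, β+n) = Gamma(27.35+25, 8.31+4) = Gamma(52.35, 12.31).
Posterior mean = α/β = 52.35/12.31 = 4.2526.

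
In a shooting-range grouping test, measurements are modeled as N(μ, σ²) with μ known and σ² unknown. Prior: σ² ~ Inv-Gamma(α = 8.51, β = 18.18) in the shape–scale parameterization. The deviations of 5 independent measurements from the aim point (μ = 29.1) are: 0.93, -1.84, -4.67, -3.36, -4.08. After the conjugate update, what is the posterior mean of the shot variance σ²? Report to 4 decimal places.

With known mean μ and an Inverse-Gamma(α, β) prior on σ², the Normal likelihood is conjugate: posterior is Inv-Gamma(α + n/2, β + Σ(xᵢ−μ)²/2).
Σ(xᵢ−μ)² = (0.93)² + (-1.84)² + (-4.67)² + (-3.36)² + (-4.08)² = 53.9954.
Posterior: Inv-Gamma(8.51 + 5/2, 18.18 + 53.9954/2) = Inv-Gamma(11.01, 45.17770).
E[σ²|data] = β/(α−1) = 45.17770/10.01 = 4.5133.

4.5133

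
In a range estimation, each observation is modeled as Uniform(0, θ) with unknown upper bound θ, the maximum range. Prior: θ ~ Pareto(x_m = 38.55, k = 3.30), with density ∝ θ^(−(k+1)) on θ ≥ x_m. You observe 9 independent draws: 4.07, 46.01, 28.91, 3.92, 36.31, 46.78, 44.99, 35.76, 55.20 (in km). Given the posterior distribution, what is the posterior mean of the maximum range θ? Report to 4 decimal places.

A Pareto(scale x_m, shape k) prior on the upper bound θ of Uniform(0, θ) is conjugate: posterior is Pareto(max(x_m, max xᵢ), k + n).
Sample maximum = 55.20; prior scale x_m = 38.55 → posterior scale = max = 55.20.
Posterior shape = 3.30 + 9 = 12.30.
E[θ|data] = k·x_m/(k−1) = 12.30·55.20/11.30 = 60.0850.

60.0850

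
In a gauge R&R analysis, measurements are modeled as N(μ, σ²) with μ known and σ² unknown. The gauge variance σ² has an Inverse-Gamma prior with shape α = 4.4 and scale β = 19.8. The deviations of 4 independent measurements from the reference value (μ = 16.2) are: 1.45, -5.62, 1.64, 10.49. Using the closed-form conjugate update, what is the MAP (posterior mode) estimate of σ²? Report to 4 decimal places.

With known mean μ and an Inverse-Gamma(α, β) prior on σ², the Normal likelihood is conjugate: posterior is Inv-Gamma(α + n/2, β + Σ(xᵢ−μ)²/2).
Σ(xᵢ−μ)² = (1.45)² + (-5.62)² + (1.64)² + (10.49)² = 146.4166.
Posterior: Inv-Gamma(4.4 + 4/2, 19.8 + 146.4166/2) = Inv-Gamma(6.40, 93.00830).
Mode = β/(α+1) = 93.00830/7.40 = 12.5687.

12.5687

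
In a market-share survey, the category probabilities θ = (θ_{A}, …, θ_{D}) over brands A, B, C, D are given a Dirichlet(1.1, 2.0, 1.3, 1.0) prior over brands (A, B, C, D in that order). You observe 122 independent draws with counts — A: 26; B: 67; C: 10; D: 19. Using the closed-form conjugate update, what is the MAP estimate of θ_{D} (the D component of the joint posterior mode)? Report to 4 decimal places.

The Dirichlet prior is conjugate to the Multinomial likelihood: each posterior αⱼ = prior αⱼ + observed count nⱼ.
Posterior concentration: (27.1, 69.0, 11.3, 20.0), total = 127.4.
Joint mode component: (α_{D}−1)/(Σα−K) = 19.0/123.4 = 0.1540.

0.1540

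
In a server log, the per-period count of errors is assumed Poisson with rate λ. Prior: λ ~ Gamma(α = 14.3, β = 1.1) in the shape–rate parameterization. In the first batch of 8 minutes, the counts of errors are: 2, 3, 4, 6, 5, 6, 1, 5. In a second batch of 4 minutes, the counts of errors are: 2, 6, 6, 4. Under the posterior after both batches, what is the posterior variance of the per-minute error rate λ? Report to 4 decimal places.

0.3747

With a Gamma(shape α, rate β) prior, the Poisson likelihood is conjugate: the posterior is Gamma(α + ΣXᵢ, β + n).
Batch 1: sum of counts S = 32 over n = 8 minutes.
After batch 1: Gamma(α+S, β+n) = Gamma(14.3+32, 1.1+8) = Gamma(46.3, 9.1).
Batch 2: sum of counts S = 18 over n = 4 minutes.
After batch 2: Gamma(α+S, β+n) = Gamma(46.3+18, 9.1+4) = Gamma(64.3, 13.1).
Var = α/β² = 64.3/13.1² = 0.3747.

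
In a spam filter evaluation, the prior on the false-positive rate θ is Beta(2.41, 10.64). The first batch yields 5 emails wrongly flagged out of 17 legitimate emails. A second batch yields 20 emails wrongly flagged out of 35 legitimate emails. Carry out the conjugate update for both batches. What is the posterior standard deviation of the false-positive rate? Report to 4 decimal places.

The Beta prior is conjugate to a Binomial/Bernoulli likelihood; the update adds successes to α and failures to β.
After batch 1: Beta(2.41+5, 10.64+12) = Beta(7.41, 22.64).
After batch 2: Beta(7.41+20, 22.64+15) = Beta(27.41, 37.64).
Var = αβ/((α+β)²(α+β+1)) = 27.41·37.64/(65.05²·66.05) = 0.00369140; SD = √0.00369140 = 0.0608.

0.0608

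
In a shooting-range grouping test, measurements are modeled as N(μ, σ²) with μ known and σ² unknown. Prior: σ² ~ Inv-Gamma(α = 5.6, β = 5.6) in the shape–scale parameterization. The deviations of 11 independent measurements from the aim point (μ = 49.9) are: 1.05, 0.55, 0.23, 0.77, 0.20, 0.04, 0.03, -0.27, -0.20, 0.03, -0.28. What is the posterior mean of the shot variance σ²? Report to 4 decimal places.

0.6676

With known mean μ and an Inverse-Gamma(α, β) prior on σ², the Normal likelihood is conjugate: posterior is Inv-Gamma(α + n/2, β + Σ(xᵢ−μ)²/2).
Σ(xᵢ−μ)² = (1.05)² + (0.55)² + (0.23)² + (0.77)² + (0.20)² + (0.04)² + (0.03)² + (-0.27)² + (-0.20)² + (0.03)² + (-0.28)² = 2.2855.
Posterior: Inv-Gamma(5.6 + 11/2, 5.6 + 2.2855/2) = Inv-Gamma(11.10, 6.74275).
E[σ²|data] = β/(α−1) = 6.74275/10.10 = 0.6676.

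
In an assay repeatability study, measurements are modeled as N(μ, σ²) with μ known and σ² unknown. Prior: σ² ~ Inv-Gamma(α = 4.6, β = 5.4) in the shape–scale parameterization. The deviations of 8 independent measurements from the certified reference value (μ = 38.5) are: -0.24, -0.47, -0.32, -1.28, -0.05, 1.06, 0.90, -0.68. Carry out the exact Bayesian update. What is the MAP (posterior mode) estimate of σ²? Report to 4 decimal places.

With known mean μ and an Inverse-Gamma(α, β) prior on σ², the Normal likelihood is conjugate: posterior is Inv-Gamma(α + n/2, β + Σ(xᵢ−μ)²/2).
Σ(xᵢ−μ)² = (-0.24)² + (-0.47)² + (-0.32)² + (-1.28)² + (-0.05)² + (1.06)² + (0.90)² + (-0.68)² = 4.4178.
Posterior: Inv-Gamma(4.6 + 8/2, 5.4 + 4.4178/2) = Inv-Gamma(8.60, 7.60890).
Mode = β/(α+1) = 7.60890/9.60 = 0.7926.

0.7926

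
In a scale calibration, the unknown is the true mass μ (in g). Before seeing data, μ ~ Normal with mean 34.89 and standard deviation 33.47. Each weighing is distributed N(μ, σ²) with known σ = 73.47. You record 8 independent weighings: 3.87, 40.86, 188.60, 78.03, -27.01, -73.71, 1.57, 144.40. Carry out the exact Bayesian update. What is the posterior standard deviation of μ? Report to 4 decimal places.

20.5207

For Normal data with known variance σ², a Normal(μ₀, σ₀²) prior on μ is conjugate. Posterior precision = 1/σ₀² + n/σ²; posterior mean is the precision-weighted average of μ₀ and x̄.
σ₀² = 33.47² = 1120.2409, σ² = 73.47² = 5397.8409; σ² + n·σ₀² = 5397.8409 + 8·1120.2409 = 14359.7681.
Posterior precision = 1/σ₀² + n/σ² = 1/1120.2409 + 8/5397.8409 = (σ² + n·σ₀²)/(σ₀²σ²) = 14359.7681/(1120.2409·5397.8409); posterior variance σₙ² = σ₀²σ²/(σ² + n·σ₀²) = 1120.2409·5397.8409/14359.7681 = 421.098872.
Posterior SD = √σₙ² = √(1120.2409·5397.8409/14359.7681) = 20.5207.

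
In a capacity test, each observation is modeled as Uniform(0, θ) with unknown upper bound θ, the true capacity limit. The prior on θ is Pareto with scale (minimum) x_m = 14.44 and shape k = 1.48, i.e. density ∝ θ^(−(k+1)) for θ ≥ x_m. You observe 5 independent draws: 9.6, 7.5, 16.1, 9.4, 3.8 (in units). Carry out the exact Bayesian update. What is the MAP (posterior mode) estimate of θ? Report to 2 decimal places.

A Pareto(scale x_m, shape k) prior on the upper bound θ of Uniform(0, θ) is conjugate: posterior is Pareto(max(x_m, max xᵢ), k + n).
Sample maximum = 16.1; prior scale x_m = 14.44 → posterior scale = max = 16.10.
Posterior shape = 1.48 + 5 = 6.48.
The Pareto density is decreasing on [x_m, ∞), so the mode is x_m = 16.10.

16.10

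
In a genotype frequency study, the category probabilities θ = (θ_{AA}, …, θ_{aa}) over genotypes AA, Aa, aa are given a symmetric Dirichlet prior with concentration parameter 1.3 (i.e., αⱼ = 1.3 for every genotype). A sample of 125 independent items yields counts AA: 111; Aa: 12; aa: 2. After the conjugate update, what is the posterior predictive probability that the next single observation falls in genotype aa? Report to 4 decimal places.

The Dirichlet prior is conjugate to the Multinomial likelihood: each posterior αⱼ = prior αⱼ + observed count nⱼ.
Posterior concentration: (112.3, 13.3, 3.3), total = 128.9.
P(next = aa | data) = α_{aa}/Σα = 0.0256.

0.0256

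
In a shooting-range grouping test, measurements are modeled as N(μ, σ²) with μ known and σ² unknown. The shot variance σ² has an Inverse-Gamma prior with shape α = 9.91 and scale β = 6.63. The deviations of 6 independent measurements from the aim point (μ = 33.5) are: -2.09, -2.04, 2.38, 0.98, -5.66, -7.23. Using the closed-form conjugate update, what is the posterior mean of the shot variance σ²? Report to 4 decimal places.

With known mean μ and an Inverse-Gamma(α, β) prior on σ², the Normal likelihood is conjugate: posterior is Inv-Gamma(α + n/2, β + Σ(xᵢ−μ)²/2).
Σ(xᵢ−μ)² = (-2.09)² + (-2.04)² + (2.38)² + (0.98)² + (-5.66)² + (-7.23)² = 99.4630.
Posterior: Inv-Gamma(9.91 + 6/2, 6.63 + 99.4630/2) = Inv-Gamma(12.91, 56.36150).
E[σ²|data] = β/(α−1) = 56.36150/11.91 = 4.7323.

4.7323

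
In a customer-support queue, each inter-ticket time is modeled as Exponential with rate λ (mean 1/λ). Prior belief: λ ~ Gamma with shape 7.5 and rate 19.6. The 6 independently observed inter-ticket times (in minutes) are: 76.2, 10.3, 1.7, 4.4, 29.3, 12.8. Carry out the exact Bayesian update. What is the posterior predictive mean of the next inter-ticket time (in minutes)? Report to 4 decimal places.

With a Gamma(shape α, rate β) prior on the exponential rate λ, the posterior after n observations with total T = Σxᵢ is Gamma(α+n, β+T).
Sum of observations T = 134.7 minutes; n = 6.
Posterior: Gamma(7.5+6, 19.6+134.7) = Gamma(13.5, 154.3).
The predictive distribution for the next observation is Lomax; its mean is β/(α−1) = 154.3/12.5 = 12.3440.

12.3440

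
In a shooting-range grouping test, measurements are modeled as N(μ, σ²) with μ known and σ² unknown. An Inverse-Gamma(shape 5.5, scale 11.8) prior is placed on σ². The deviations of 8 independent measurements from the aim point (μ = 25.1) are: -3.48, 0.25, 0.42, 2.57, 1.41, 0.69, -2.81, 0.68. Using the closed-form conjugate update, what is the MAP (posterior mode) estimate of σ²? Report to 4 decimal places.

With known mean μ and an Inverse-Gamma(α, β) prior on σ², the Normal likelihood is conjugate: posterior is Inv-Gamma(α + n/2, β + Σ(xᵢ−μ)²/2).
Σ(xᵢ−μ)² = (-3.48)² + (0.25)² + (0.42)² + (2.57)² + (1.41)² + (0.69)² + (-2.81)² + (0.68)² = 29.7769.
Posterior: Inv-Gamma(5.5 + 8/2, 11.8 + 29.7769/2) = Inv-Gamma(9.50, 26.68845).
Mode = β/(α+1) = 26.68845/10.50 = 2.5418.

2.5418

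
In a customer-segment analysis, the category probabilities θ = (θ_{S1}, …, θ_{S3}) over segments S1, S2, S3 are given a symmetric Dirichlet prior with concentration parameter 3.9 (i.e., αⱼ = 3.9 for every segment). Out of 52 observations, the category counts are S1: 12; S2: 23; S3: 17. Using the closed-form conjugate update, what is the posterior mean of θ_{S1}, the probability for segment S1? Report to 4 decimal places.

0.2496

The Dirichlet prior is conjugate to the Multinomial likelihood: each posterior αⱼ = prior αⱼ + observed count nⱼ.
Posterior concentration: (15.9, 26.9, 20.9), total = 63.7.
E[θ_{S1}|data] = α_{S1}/Σα = 15.9/63.7 = 0.2496.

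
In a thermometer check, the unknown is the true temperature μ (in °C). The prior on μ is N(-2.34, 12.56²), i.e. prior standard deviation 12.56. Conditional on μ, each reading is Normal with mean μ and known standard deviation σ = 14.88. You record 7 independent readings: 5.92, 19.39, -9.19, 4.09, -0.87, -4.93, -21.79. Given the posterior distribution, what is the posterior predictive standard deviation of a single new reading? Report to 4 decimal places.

For Normal data with known variance σ², a Normal(μ₀, σ₀²) prior on μ is conjugate. Posterior precision = 1/σ₀² + n/σ²; posterior mean is the precision-weighted average of μ₀ and x̄.
σ₀² = 12.56² = 157.7536, σ² = 14.88² = 221.4144; σ² + n·σ₀² = 221.4144 + 7·157.7536 = 1325.6896.
Posterior precision = 1/σ₀² + n/σ² = 1/157.7536 + 7/221.4144 = (σ² + n·σ₀²)/(σ₀²σ²) = 1325.6896/(157.7536·221.4144); posterior variance σₙ² = σ₀²σ²/(σ² + n·σ₀²) = 157.7536·221.4144/1325.6896 = 26.347735.
Predictive variance for one new observation = σₙ² + σ² = 157.7536·221.4144/1325.6896 + 221.4144 = σ²·(σ₀² + 1325.6896)/1325.6896 = 221.4144·1483.4432/1325.6896 = 247.762135; SD = √(221.4144·1483.4432/1325.6896) = 15.7405.

15.7405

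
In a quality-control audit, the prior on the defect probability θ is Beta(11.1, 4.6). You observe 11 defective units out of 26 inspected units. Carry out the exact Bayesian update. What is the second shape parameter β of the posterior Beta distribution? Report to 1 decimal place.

The Beta prior is conjugate to a Binomial/Bernoulli likelihood; the update adds successes to α and failures to β.
Posterior: Beta(α+k, β+n−k) = Beta(11.1+11, 4.6+15) = Beta(22.1, 19.6).
Posterior β = 19.6.

19.6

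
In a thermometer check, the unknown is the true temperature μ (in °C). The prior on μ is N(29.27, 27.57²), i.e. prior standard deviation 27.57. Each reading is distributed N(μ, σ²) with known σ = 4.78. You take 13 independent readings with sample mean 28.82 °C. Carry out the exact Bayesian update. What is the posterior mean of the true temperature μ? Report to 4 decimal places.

For Normal data with known variance σ², a Normal(μ₀, σ₀²) prior on μ is conjugate. Posterior precision = 1/σ₀² + n/σ²; posterior mean is the precision-weighted average of μ₀ and x̄.
n·x̄ = 13·28.82 = 374.66.
σ₀² = 27.57² = 760.1049, σ² = 4.78² = 22.8484; σ² + n·σ₀² = 22.8484 + 13·760.1049 = 9904.2121.
Posterior mean = (μ₀/σ₀² + n·x̄/σ²)/(1/σ₀² + n/σ²) = (σ²·μ₀ + σ₀²·n·x̄)/(σ² + n·σ₀²) = (22.8484·29.27 + 760.1049·374.66)/9904.2121 = 285449.674502/9904.2121 = 28.8210.

28.8210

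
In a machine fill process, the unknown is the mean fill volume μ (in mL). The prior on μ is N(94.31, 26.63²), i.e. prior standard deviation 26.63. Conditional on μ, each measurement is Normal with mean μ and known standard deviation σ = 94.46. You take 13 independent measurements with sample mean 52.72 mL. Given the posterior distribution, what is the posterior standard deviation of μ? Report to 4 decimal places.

For Normal data with known variance σ², a Normal(μ₀, σ₀²) prior on μ is conjugate. Posterior precision = 1/σ₀² + n/σ²; posterior mean is the precision-weighted average of μ₀ and x̄.
σ₀² = 26.63² = 709.1569, σ² = 94.46² = 8922.6916; σ² + n·σ₀² = 8922.6916 + 13·709.1569 = 18141.7313.
Posterior precision = 1/σ₀² + n/σ² = 1/709.1569 + 13/8922.6916 = (σ² + n·σ₀²)/(σ₀²σ²) = 18141.7313/(709.1569·8922.6916); posterior variance σₙ² = σ₀²σ²/(σ² + n·σ₀²) = 709.1569·8922.6916/18141.7313 = 348.786354.
Posterior SD = √σₙ² = √(709.1569·8922.6916/18141.7313) = 18.6758.

18.6758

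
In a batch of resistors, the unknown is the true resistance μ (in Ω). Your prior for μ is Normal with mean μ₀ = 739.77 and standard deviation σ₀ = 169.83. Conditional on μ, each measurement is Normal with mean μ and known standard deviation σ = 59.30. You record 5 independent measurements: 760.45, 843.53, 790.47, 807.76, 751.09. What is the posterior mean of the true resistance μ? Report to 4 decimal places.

789.4486

For Normal data with known variance σ², a Normal(μ₀, σ₀²) prior on μ is conjugate. Posterior precision = 1/σ₀² + n/σ²; posterior mean is the precision-weighted average of μ₀ and x̄.
Σxᵢ = 760.45 + 843.53 + 790.47 + 807.76 + 751.09 = 3953.3, so n·x̄ = 3953.3.
σ₀² = 169.83² = 28842.2289, σ² = 59.30² = 3516.49; σ² + n·σ₀² = 3516.49 + 5·28842.2289 = 147727.6345.
Posterior mean = (μ₀/σ₀² + n·x̄/σ²)/(1/σ₀² + n/σ²) = (σ²·μ₀ + σ₀²·n·x̄)/(σ² + n·σ₀²) = (3516.49·739.77 + 28842.2289·3953.3)/147727.6345 = 116623377.31767/147727.6345 = 789.4486.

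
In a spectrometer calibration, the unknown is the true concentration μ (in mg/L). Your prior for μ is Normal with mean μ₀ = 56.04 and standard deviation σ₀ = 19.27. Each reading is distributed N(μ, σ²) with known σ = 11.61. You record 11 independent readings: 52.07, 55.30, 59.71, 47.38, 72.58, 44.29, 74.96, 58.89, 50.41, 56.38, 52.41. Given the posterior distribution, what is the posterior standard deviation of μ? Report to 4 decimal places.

3.4442

For Normal data with known variance σ², a Normal(μ₀, σ₀²) prior on μ is conjugate. Posterior precision = 1/σ₀² + n/σ²; posterior mean is the precision-weighted average of μ₀ and x̄.
σ₀² = 19.27² = 371.3329, σ² = 11.61² = 134.7921; σ² + n·σ₀² = 134.7921 + 11·371.3329 = 4219.454.
Posterior precision = 1/σ₀² + n/σ² = 1/371.3329 + 11/134.7921 = (σ² + n·σ₀²)/(σ₀²σ²) = 4219.454/(371.3329·134.7921); posterior variance σₙ² = σ₀²σ²/(σ² + n·σ₀²) = 371.3329·134.7921/4219.454 = 11.862374.
Posterior SD = √σₙ² = √(371.3329·134.7921/4219.454) = 3.4442.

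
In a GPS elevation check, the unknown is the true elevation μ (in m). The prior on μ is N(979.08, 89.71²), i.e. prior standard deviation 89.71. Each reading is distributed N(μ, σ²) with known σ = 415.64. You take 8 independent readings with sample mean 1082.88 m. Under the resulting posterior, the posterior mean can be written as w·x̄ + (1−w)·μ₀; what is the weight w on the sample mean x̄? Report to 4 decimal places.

0.2715

For Normal data with known variance σ², a Normal(μ₀, σ₀²) prior on μ is conjugate. Posterior precision = 1/σ₀² + n/σ²; posterior mean is the precision-weighted average of μ₀ and x̄.
σ₀² = 89.71² = 8047.8841, σ² = 415.64² = 172756.6096. Prior precision 1/σ₀² = 1/8047.8841; data precision n/σ² = 8/172756.6096.
w = (n/σ²)/(1/σ₀² + n/σ²) = n·σ₀²/(σ² + n·σ₀²) = 8·8047.8841/(172756.6096 + 8·8047.8841) = 64383.0728/237139.6824 = 0.2715.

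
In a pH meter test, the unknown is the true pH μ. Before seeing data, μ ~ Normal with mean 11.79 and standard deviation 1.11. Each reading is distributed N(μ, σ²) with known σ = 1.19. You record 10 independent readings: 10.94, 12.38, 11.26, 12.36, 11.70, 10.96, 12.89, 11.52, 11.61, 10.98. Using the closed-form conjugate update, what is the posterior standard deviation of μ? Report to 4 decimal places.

0.3564

For Normal data with known variance σ², a Normal(μ₀, σ₀²) prior on μ is conjugate. Posterior precision = 1/σ₀² + n/σ²; posterior mean is the precision-weighted average of μ₀ and x̄.
σ₀² = 1.11² = 1.2321, σ² = 1.19² = 1.4161; σ² + n·σ₀² = 1.4161 + 10·1.2321 = 13.7371.
Posterior precision = 1/σ₀² + n/σ² = 1/1.2321 + 10/1.4161 = (σ² + n·σ₀²)/(σ₀²σ²) = 13.7371/(1.2321·1.4161); posterior variance σₙ² = σ₀²σ²/(σ² + n·σ₀²) = 1.2321·1.4161/13.7371 = 0.127012.
Posterior SD = √σₙ² = √(1.2321·1.4161/13.7371) = 0.3564.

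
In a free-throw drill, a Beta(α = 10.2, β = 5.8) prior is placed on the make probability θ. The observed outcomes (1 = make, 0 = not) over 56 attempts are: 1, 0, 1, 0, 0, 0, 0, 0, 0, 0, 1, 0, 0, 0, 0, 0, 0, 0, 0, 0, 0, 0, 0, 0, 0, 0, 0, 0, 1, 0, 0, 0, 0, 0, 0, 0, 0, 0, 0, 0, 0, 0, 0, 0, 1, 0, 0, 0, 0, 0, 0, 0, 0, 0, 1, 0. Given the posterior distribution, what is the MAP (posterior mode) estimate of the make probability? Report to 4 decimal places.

0.2171

The Beta prior is conjugate to a Binomial/Bernoulli likelihood; the update adds successes to α and failures to β.
Posterior: Beta(α+k, β+n−k) = Beta(10.2+6, 5.8+50) = Beta(16.2, 55.8).
Mode of Beta(a,b) for a,b>1 is (a−1)/(a+b−2) = 15.2/70.0 = 0.2171.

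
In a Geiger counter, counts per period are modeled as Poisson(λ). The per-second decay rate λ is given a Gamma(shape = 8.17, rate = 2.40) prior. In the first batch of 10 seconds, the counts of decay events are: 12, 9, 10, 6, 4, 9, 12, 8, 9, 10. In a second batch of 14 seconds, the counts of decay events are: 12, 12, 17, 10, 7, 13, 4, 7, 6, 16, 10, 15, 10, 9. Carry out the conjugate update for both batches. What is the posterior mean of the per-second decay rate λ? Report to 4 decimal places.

With a Gamma(shape α, rate β) prior, the Poisson likelihood is conjugate: the posterior is Gamma(α + ΣXᵢ, β + n).
Batch 1: sum of counts S = 89 over n = 10 seconds.
After batch 1: Gamma(α+S, β+n) = Gamma(8.17+89, 2.40+10) = Gamma(97.17, 12.40).
Batch 2: sum of counts S = 148 over n = 14 seconds.
After batch 2: Gamma(α+S, β+n) = Gamma(97.17+148, 12.40+14) = Gamma(245.17, 26.40).
Posterior mean = α/β = 245.17/26.40 = 9.2867.

9.2867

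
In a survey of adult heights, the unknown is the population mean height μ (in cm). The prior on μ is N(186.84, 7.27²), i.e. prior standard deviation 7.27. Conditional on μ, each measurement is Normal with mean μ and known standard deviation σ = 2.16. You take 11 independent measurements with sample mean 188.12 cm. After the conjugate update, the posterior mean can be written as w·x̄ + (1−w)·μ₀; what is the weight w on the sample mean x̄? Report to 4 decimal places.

0.9920

For Normal data with known variance σ², a Normal(μ₀, σ₀²) prior on μ is conjugate. Posterior precision = 1/σ₀² + n/σ²; posterior mean is the precision-weighted average of μ₀ and x̄.
σ₀² = 7.27² = 52.8529, σ² = 2.16² = 4.6656. Prior precision 1/σ₀² = 1/52.8529; data precision n/σ² = 11/4.6656.
w = (n/σ²)/(1/σ₀² + n/σ²) = n·σ₀²/(σ² + n·σ₀²) = 11·52.8529/(4.6656 + 11·52.8529) = 581.3819/586.0475 = 0.9920.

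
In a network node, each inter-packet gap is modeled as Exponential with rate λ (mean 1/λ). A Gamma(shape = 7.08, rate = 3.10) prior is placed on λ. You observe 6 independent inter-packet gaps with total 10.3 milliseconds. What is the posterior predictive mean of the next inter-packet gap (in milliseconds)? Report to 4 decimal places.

1.1093

With a Gamma(shape α, rate β) prior on the exponential rate λ, the posterior after n observations with total T = Σxᵢ is Gamma(α+n, β+T).
Posterior: Gamma(7.08+6, 3.10+10.3) = Gamma(13.08, 13.40).
The predictive distribution for the next observation is Lomax; its mean is β/(α−1) = 13.40/12.08 = 1.1093.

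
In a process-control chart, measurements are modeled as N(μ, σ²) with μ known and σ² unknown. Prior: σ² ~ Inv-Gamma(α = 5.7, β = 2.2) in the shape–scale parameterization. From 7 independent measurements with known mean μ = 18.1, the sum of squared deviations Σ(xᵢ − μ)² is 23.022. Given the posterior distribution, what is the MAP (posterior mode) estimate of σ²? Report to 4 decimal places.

1.3442

With known mean μ and an Inverse-Gamma(α, β) prior on σ², the Normal likelihood is conjugate: posterior is Inv-Gamma(α + n/2, β + Σ(xᵢ−μ)²/2).
Posterior: Inv-Gamma(5.7 + 7/2, 2.2 + 23.022/2) = Inv-Gamma(9.20, 13.7110).
Mode = β/(α+1) = 13.7110/10.20 = 1.3442.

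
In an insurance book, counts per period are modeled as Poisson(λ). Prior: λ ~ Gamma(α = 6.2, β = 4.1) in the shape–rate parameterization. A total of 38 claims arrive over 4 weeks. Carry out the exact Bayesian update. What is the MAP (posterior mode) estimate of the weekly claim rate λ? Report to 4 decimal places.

With a Gamma(shape α, rate β) prior, the Poisson likelihood is conjugate: the posterior is Gamma(α + ΣXᵢ, β + n).
Posterior: Gamma(α+S, β+n) = Gamma(6.2+38, 4.1+4) = Gamma(44.2, 8.1).
Mode of Gamma(α,β) for α≥1 is (α−1)/β = 43.2/8.1 = 5.3333.

5.3333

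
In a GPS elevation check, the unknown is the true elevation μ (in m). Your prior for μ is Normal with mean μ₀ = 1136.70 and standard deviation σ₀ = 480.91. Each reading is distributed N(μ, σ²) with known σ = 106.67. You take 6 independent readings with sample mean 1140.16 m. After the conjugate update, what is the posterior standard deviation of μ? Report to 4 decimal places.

43.3704

For Normal data with known variance σ², a Normal(μ₀, σ₀²) prior on μ is conjugate. Posterior precision = 1/σ₀² + n/σ²; posterior mean is the precision-weighted average of μ₀ and x̄.
σ₀² = 480.91² = 231274.4281, σ² = 106.67² = 11378.4889; σ² + n·σ₀² = 11378.4889 + 6·231274.4281 = 1399025.0575.
Posterior precision = 1/σ₀² + n/σ² = 1/231274.4281 + 6/11378.4889 = (σ² + n·σ₀²)/(σ₀²σ²) = 1399025.0575/(231274.4281·11378.4889); posterior variance σₙ² = σ₀²σ²/(σ² + n·σ₀²) = 231274.4281·11378.4889/1399025.0575 = 1880.990979.
Posterior SD = √σₙ² = √(231274.4281·11378.4889/1399025.0575) = 43.3704.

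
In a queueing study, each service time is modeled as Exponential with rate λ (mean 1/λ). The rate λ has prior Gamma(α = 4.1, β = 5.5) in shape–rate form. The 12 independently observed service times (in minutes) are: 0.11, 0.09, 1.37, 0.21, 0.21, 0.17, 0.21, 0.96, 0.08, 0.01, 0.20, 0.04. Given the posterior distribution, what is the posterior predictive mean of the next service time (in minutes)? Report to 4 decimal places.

With a Gamma(shape α, rate β) prior on the exponential rate λ, the posterior after n observations with total T = Σxᵢ is Gamma(α+n, β+T).
Sum of observations T = 3.66 minutes; n = 12.
Posterior: Gamma(4.1+12, 5.5+3.66) = Gamma(16.1, 9.16).
The predictive distribution for the next observation is Lomax; its mean is β/(α−1) = 9.16/15.1 = 0.6066.

0.6066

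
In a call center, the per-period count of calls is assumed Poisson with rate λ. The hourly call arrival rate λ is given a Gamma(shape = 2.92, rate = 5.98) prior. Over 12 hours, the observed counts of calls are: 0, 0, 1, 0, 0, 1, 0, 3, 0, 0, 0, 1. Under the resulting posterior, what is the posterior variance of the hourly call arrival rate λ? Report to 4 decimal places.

With a Gamma(shape α, rate β) prior, the Poisson likelihood is conjugate: the posterior is Gamma(α + ΣXᵢ, β + n).
Sum of counts S = 6 over n = 12 hours.
Posterior: Gamma(α+S, β+n) = Gamma(2.92+6, 5.98+12) = Gamma(8.92, 17.98).
Var = α/β² = 8.92/17.98² = 0.0276.

0.0276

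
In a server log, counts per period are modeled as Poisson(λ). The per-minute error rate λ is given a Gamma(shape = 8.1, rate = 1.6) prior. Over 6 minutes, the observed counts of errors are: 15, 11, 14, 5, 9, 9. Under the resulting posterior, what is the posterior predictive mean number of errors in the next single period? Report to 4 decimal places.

With a Gamma(shape α, rate β) prior, the Poisson likelihood is conjugate: the posterior is Gamma(α + ΣXᵢ, β + n).
Sum of counts S = 63 over n = 6 minutes.
Posterior: Gamma(α+S, β+n) = Gamma(8.1+63, 1.6+6) = Gamma(71.1, 7.6).
The predictive distribution for one future period is NegBinom with mean α/β = 9.3553.

9.3553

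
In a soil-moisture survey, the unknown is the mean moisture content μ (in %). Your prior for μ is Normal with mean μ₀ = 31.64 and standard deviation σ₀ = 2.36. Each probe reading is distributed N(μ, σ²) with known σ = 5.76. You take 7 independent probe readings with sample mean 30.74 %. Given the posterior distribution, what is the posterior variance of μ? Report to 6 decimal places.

For Normal data with known variance σ², a Normal(μ₀, σ₀²) prior on μ is conjugate. Posterior precision = 1/σ₀² + n/σ²; posterior mean is the precision-weighted average of μ₀ and x̄.
σ₀² = 2.36² = 5.5696, σ² = 5.76² = 33.1776; σ² + n·σ₀² = 33.1776 + 7·5.5696 = 72.1648.
Posterior precision = 1/σ₀² + n/σ² = 1/5.5696 + 7/33.1776 = (σ² + n·σ₀²)/(σ₀²σ²) = 72.1648/(5.5696·33.1776); posterior variance σₙ² = σ₀²σ²/(σ² + n·σ₀²) = 5.5696·33.1776/72.1648 = 2.560611.

2.560611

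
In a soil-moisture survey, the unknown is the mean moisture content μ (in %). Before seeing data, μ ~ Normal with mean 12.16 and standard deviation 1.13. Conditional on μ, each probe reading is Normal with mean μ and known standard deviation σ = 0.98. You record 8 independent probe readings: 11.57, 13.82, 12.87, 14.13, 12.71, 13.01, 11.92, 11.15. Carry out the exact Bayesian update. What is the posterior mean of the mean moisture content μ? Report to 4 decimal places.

12.6056

For Normal data with known variance σ², a Normal(μ₀, σ₀²) prior on μ is conjugate. Posterior precision = 1/σ₀² + n/σ²; posterior mean is the precision-weighted average of μ₀ and x̄.
Σxᵢ = 11.57 + 13.82 + 12.87 + 14.13 + 12.71 + 13.01 + 11.92 + 11.15 = 101.18, so n·x̄ = 101.18.
σ₀² = 1.13² = 1.2769, σ² = 0.98² = 0.9604; σ² + n·σ₀² = 0.9604 + 8·1.2769 = 11.1756.
Posterior mean = (μ₀/σ₀² + n·x̄/σ²)/(1/σ₀² + n/σ²) = (σ²·μ₀ + σ₀²·n·x̄)/(σ² + n·σ₀²) = (0.9604·12.16 + 1.2769·101.18)/11.1756 = 140.875206/11.1756 = 12.6056.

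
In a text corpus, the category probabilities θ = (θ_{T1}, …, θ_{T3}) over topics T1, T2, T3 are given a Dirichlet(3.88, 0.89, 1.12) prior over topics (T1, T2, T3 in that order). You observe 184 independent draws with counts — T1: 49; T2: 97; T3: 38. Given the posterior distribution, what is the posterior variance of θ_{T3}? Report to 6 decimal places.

0.000857

The Dirichlet prior is conjugate to the Multinomial likelihood: each posterior αⱼ = prior αⱼ + observed count nⱼ.
Posterior concentration: (52.88, 97.89, 39.12), total = 189.89.
Var[θ_j] = α_j(Σα−α_j)/((Σα)²(Σα+1)) = 39.12·150.77/(189.89²·190.89) = 0.000857.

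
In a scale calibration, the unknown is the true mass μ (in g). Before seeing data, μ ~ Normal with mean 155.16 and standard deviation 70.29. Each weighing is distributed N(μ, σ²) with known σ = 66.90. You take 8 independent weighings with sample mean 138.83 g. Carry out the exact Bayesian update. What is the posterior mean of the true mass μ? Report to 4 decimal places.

For Normal data with known variance σ², a Normal(μ₀, σ₀²) prior on μ is conjugate. Posterior precision = 1/σ₀² + n/σ²; posterior mean is the precision-weighted average of μ₀ and x̄.
n·x̄ = 8·138.83 = 1110.64.
σ₀² = 70.29² = 4940.6841, σ² = 66.90² = 4475.61; σ² + n·σ₀² = 4475.61 + 8·4940.6841 = 44001.0828.
Posterior mean = (μ₀/σ₀² + n·x̄/σ²)/(1/σ₀² + n/σ²) = (σ²·μ₀ + σ₀²·n·x̄)/(σ² + n·σ₀²) = (4475.61·155.16 + 4940.6841·1110.64)/44001.0828 = 6181757.036424/44001.0828 = 140.4910.

140.4910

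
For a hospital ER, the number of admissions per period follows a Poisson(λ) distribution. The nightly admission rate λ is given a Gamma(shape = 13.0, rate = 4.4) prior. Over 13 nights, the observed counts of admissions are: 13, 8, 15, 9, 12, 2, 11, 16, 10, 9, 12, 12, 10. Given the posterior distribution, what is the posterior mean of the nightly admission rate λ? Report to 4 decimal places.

With a Gamma(shape α, rate β) prior, the Poisson likelihood is conjugate: the posterior is Gamma(α + ΣXᵢ, β + n).
Sum of counts S = 139 over n = 13 nights.
Posterior: Gamma(α+S, β+n) = Gamma(13.0+139, 4.4+13) = Gamma(152.0, 17.4).
Posterior mean = α/β = 152.0/17.4 = 8.7356.

8.7356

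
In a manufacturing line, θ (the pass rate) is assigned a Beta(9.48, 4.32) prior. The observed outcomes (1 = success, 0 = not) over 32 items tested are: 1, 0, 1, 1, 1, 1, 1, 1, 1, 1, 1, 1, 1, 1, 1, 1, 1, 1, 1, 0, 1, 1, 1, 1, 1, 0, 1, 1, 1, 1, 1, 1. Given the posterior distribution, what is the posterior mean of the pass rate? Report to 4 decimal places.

The Beta prior is conjugate to a Binomial/Bernoulli likelihood; the update adds successes to α and failures to β.
Posterior: Beta(α+k, β+n−k) = Beta(9.48+29, 4.32+3) = Beta(38.48, 7.32).
Posterior mean = α/(α+β) = 38.48/45.80 = 0.8402.

0.8402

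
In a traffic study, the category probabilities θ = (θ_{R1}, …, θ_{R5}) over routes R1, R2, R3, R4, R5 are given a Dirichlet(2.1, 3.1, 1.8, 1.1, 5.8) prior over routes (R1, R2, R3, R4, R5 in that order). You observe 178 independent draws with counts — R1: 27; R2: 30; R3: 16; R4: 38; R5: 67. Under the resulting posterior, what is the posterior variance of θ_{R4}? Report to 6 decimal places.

The Dirichlet prior is conjugate to the Multinomial likelihood: each posterior αⱼ = prior αⱼ + observed count nⱼ.
Posterior concentration: (29.1, 33.1, 17.8, 39.1, 72.8), total = 191.9.
Var[θ_j] = α_j(Σα−α_j)/((Σα)²(Σα+1)) = 39.1·152.8/(191.9²·192.9) = 0.000841.

0.000841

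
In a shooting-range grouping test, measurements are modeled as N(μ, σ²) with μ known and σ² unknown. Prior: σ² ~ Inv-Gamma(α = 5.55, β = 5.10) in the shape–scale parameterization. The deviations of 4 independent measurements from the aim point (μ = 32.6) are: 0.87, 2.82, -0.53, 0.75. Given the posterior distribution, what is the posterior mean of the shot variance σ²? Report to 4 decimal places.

With known mean μ and an Inverse-Gamma(α, β) prior on σ², the Normal likelihood is conjugate: posterior is Inv-Gamma(α + n/2, β + Σ(xᵢ−μ)²/2).
Σ(xᵢ−μ)² = (0.87)² + (2.82)² + (-0.53)² + (0.75)² = 9.5527.
Posterior: Inv-Gamma(5.55 + 4/2, 5.10 + 9.5527/2) = Inv-Gamma(7.55, 9.87635).
E[σ²|data] = β/(α−1) = 9.87635/6.55 = 1.5078.

1.5078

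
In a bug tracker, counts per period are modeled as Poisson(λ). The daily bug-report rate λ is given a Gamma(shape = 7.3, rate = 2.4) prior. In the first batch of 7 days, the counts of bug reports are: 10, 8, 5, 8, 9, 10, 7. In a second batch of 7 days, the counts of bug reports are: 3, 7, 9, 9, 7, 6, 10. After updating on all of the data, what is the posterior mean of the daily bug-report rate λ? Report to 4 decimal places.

With a Gamma(shape α, rate β) prior, the Poisson likelihood is conjugate: the posterior is Gamma(α + ΣXᵢ, β + n).
Batch 1: sum of counts S = 57 over n = 7 days.
After batch 1: Gamma(α+S, β+n) = Gamma(7.3+57, 2.4+7) = Gamma(64.3, 9.4).
Batch 2: sum of counts S = 51 over n = 7 days.
After batch 2: Gamma(α+S, β+n) = Gamma(64.3+51, 9.4+7) = Gamma(115.3, 16.4).
Posterior mean = α/β = 115.3/16.4 = 7.0305.

7.0305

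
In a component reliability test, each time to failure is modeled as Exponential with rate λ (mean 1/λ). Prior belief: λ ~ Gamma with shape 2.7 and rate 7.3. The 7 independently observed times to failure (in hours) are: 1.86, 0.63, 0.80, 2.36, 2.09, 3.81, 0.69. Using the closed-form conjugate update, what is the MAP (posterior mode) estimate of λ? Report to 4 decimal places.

With a Gamma(shape α, rate β) prior on the exponential rate λ, the posterior after n observations with total T = Σxᵢ is Gamma(α+n, β+T).
Sum of observations T = 12.24 hours; n = 7.
Posterior: Gamma(2.7+7, 7.3+12.24) = Gamma(9.7, 19.54).
Mode = (α−1)/β = 0.4452.

0.4452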